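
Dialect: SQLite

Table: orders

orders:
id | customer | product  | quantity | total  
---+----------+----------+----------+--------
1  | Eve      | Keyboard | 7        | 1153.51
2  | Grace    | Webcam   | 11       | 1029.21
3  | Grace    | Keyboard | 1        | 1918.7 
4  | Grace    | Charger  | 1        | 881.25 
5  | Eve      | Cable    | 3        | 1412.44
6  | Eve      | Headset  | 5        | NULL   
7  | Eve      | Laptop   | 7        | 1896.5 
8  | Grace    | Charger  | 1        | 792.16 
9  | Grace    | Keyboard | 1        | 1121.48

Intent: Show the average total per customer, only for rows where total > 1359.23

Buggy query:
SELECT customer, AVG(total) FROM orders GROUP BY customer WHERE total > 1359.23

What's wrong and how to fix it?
Bug: Row-level WHERE must come before GROUP BY in the clause order

Fix: Move the WHERE clause before GROUP BY

Corrected query:
SELECT customer, AVG(total) FROM orders WHERE total > 1359.23 GROUP BY customer

Result:
customer | AVG(total)
---------+-----------
Eve      | 1654.47   
Grace    | 1918.7    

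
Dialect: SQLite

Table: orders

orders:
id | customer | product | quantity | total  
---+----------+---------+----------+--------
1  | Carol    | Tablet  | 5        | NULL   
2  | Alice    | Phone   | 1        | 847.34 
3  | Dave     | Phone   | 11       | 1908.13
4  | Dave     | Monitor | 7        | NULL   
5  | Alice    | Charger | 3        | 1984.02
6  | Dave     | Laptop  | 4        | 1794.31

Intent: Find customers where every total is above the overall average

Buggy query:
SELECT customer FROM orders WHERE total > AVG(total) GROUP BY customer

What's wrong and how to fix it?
Bug: AVG() is an aggregate; it can't sit directly in WHERE

Fix: Use a subquery for AVG and a HAVING MIN(...) filter so the condition holds for every row in the group

Corrected query:
SELECT customer FROM orders GROUP BY customer HAVING MIN(total) > (SELECT AVG(total) FROM orders)

Result:
customer
--------
Dave    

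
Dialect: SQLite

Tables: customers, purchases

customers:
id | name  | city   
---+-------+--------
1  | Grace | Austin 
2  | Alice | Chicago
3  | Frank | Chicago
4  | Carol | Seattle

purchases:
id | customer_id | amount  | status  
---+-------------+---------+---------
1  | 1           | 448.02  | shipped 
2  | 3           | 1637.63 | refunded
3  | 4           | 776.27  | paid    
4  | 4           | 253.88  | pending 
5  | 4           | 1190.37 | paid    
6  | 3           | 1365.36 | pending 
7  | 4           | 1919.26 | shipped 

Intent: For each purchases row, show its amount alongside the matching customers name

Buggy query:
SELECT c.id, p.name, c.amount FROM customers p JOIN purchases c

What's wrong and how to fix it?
Bug: JOIN with no ON clause produces a cartesian product; every purchases row pairs with every customers row

Fix: Add ON c.customer_id = p.id to the JOIN

Corrected query:
SELECT c.id, p.name, c.amount FROM customers p JOIN purchases c ON c.customer_id = p.id

Result:
id | name  | amount 
---+-------+--------
1  | Grace | 448.02 
2  | Frank | 1637.63
3  | Carol | 776.27 
4  | Carol | 253.88 
5  | Carol | 1190.37
6  | Frank | 1365.36
7  | Carol | 1919.26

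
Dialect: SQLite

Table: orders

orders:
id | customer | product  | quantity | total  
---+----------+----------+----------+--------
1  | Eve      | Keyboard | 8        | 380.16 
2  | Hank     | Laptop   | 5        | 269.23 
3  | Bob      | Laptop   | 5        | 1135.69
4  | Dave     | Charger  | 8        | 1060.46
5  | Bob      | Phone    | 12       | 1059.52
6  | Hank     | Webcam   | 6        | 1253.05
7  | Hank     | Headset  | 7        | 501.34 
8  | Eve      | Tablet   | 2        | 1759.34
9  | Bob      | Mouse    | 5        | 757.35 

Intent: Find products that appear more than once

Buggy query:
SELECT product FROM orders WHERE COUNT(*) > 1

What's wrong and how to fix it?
Bug: WHERE can't reference COUNT(*); aggregates are computed after WHERE

Fix: GROUP BY product, then filter groups with HAVING COUNT(*) > 1

Corrected query:
SELECT product FROM orders GROUP BY product HAVING COUNT(*) > 1

Result:
product
-------
Laptop 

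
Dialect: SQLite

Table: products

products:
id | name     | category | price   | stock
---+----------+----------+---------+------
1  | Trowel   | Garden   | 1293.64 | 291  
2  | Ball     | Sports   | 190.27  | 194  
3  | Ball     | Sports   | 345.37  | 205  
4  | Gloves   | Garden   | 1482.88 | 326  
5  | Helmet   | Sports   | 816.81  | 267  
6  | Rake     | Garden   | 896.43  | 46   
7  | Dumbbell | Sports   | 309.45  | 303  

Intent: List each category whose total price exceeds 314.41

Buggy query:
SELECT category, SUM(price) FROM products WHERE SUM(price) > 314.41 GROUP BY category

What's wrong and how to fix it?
Bug: WHERE runs before GROUP BY, so aggregates aren't available there

Fix: Use HAVING (which filters groups after aggregation) instead of WHERE

Corrected query:
SELECT category, SUM(price) FROM products GROUP BY category HAVING SUM(price) > 314.41

Result:
category | SUM(price)
---------+-----------
Garden   | 3672.95   
Sports   | 1661.9    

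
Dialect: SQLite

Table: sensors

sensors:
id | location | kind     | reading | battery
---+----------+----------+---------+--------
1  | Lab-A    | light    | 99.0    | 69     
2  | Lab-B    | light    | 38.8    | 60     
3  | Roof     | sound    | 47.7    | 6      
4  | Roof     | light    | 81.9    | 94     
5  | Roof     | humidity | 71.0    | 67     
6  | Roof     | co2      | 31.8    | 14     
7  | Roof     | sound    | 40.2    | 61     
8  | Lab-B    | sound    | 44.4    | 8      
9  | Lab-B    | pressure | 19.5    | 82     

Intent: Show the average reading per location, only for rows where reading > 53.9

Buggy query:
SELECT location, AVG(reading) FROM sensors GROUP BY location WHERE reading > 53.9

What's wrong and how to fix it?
Bug: Row-level WHERE must come before GROUP BY in the clause order

Fix: Place WHERE between FROM and GROUP BY

Corrected query:
SELECT location, AVG(reading) FROM sensors WHERE reading > 53.9 GROUP BY location

Result:
location | AVG(reading)
---------+-------------
Lab-A    | 99          
Roof     | 76.45       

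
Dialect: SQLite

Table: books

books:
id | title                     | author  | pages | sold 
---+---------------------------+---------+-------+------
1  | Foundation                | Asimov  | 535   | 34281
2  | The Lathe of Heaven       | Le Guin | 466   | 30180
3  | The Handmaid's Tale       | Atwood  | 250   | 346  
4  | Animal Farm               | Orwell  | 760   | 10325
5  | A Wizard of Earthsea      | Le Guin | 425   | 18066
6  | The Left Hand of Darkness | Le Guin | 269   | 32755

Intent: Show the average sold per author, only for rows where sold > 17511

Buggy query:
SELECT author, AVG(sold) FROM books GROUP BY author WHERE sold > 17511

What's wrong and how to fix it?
Bug: Row-level WHERE must come before GROUP BY in the clause order

Fix: Move the WHERE clause before GROUP BY

Corrected query:
SELECT author, AVG(sold) FROM books WHERE sold > 17511 GROUP BY author

Result:
author  | AVG(sold)   
--------+-------------
Asimov  | 34281       
Le Guin | 27000.333333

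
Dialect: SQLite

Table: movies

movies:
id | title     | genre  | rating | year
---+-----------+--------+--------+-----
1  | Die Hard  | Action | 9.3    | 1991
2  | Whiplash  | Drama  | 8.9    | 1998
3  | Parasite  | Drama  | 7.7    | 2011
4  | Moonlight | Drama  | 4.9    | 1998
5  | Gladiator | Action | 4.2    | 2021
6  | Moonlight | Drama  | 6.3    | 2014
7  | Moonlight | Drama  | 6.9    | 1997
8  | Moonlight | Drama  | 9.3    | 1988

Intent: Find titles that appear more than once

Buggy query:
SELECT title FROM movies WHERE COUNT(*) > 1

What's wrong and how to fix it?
Bug: COUNT(*) is an aggregate and cannot be used in WHERE

Fix: Group first, then use HAVING for the count condition

Corrected query:
SELECT title FROM movies GROUP BY title HAVING COUNT(*) > 1

Result:
title    
---------
Moonlight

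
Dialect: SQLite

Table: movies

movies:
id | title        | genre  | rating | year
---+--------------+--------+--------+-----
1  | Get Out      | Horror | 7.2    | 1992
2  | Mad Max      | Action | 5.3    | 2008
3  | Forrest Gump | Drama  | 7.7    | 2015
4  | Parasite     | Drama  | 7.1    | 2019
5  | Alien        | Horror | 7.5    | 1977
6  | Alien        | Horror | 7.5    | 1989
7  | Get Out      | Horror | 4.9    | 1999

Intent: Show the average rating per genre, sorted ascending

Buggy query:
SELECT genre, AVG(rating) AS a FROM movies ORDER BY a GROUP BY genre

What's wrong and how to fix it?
Bug: GROUP BY must precede ORDER BY

Fix: Reorder: SELECT … FROM … GROUP BY … ORDER BY …

Corrected query:
SELECT genre, AVG(rating) AS a FROM movies GROUP BY genre ORDER BY a

Result:
genre  | a    
-------+------
Action | 5.3  
Horror | 6.775
Drama  | 7.4  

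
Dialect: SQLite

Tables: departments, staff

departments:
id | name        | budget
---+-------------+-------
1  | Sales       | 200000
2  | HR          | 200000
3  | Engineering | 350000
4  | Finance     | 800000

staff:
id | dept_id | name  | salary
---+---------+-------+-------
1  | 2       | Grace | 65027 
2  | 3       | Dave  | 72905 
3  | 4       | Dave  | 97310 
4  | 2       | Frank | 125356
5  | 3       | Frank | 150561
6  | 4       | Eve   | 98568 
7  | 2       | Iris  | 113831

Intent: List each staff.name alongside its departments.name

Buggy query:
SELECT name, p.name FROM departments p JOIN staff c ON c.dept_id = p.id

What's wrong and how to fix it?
Bug: 'name' exists in both joined tables, so the database can't tell which one is meant

Fix: Prefix ambiguous columns with the table alias

Corrected query:
SELECT c.name, p.name FROM departments p JOIN staff c ON c.dept_id = p.id

Result:
name  | name       
------+------------
Grace | HR         
Dave  | Engineering
Dave  | Finance    
Frank | HR         
Frank | Engineering
Eve   | Finance    
Iris  | HR         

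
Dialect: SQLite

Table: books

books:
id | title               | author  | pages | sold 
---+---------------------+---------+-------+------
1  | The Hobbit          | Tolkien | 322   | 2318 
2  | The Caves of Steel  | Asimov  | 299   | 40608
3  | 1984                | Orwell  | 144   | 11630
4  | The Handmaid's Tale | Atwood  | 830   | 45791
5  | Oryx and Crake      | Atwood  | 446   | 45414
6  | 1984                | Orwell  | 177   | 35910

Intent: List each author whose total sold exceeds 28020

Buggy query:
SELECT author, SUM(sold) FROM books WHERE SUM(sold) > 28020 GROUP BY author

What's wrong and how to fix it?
Bug: SUM(sold) is an aggregate, but WHERE filters rows before aggregation

Fix: Move the aggregate condition to a HAVING clause

Corrected query:
SELECT author, SUM(sold) FROM books GROUP BY author HAVING SUM(sold) > 28020

Result:
author | SUM(sold)
-------+----------
Asimov | 40608    
Atwood | 91205    
Orwell | 47540    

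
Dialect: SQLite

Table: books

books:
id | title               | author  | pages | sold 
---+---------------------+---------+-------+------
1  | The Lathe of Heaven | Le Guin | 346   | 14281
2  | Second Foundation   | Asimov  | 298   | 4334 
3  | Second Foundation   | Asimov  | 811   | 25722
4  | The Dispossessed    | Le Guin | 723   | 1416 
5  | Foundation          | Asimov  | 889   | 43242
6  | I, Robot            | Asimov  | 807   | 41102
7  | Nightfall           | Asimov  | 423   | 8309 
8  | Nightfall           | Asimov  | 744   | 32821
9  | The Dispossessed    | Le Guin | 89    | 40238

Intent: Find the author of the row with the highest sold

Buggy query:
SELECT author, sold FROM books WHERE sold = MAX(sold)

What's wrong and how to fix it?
Bug: MAX(sold) is an aggregate and cannot be used directly in WHERE

Fix: Use a subquery: WHERE sold = (SELECT MAX(sold) FROM books)

Corrected query:
SELECT author, sold FROM books WHERE sold = (SELECT MAX(sold) FROM books)

Result:
author | sold 
-------+------
Asimov | 43242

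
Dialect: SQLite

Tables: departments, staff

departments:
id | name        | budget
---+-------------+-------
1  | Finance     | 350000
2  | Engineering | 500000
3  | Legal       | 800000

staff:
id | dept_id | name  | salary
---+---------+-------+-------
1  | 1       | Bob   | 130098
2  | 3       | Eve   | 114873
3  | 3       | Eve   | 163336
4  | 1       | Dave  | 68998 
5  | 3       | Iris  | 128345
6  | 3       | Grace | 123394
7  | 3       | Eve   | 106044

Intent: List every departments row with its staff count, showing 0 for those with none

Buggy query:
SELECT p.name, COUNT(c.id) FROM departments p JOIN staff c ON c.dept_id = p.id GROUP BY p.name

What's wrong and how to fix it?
Bug: An inner join excludes parents with zero children

Fix: Switch to LEFT JOIN to retain unmatched parent rows

Corrected query:
SELECT p.name, COUNT(c.id) FROM departments p LEFT JOIN staff c ON c.dept_id = p.id GROUP BY p.name

Result:
name        | COUNT(c.id)
------------+------------
Engineering | 0          
Finance     | 2          
Legal       | 5          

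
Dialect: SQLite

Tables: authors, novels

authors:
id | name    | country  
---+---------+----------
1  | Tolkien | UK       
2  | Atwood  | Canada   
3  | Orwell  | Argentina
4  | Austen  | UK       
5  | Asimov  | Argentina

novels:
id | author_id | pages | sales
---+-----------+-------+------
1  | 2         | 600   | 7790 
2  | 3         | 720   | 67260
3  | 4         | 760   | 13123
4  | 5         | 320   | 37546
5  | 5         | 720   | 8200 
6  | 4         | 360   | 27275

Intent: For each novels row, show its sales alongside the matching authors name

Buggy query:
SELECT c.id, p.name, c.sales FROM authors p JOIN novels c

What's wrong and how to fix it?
Bug: Missing join condition: each novels row is matched to all authors rows instead of just its own

Fix: Add ON c.author_id = p.id to the JOIN

Corrected query:
SELECT c.id, p.name, c.sales FROM authors p JOIN novels c ON c.author_id = p.id

Result:
id | name   | sales
---+--------+------
1  | Atwood | 7790 
2  | Orwell | 67260
3  | Austen | 13123
4  | Asimov | 37546
5  | Asimov | 8200 
6  | Austen | 27275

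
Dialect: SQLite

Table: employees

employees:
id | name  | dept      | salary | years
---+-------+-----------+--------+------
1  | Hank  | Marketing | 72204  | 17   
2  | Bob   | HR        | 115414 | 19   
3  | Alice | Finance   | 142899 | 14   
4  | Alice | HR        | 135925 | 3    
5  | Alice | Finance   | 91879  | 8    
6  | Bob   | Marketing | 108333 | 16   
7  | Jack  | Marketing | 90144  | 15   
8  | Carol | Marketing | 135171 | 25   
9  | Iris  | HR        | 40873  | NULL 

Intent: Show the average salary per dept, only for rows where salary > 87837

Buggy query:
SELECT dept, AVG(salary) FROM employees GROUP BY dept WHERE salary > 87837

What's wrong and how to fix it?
Bug: WHERE cannot follow GROUP BY

Fix: Place WHERE between FROM and GROUP BY

Corrected query:
SELECT dept, AVG(salary) FROM employees WHERE salary > 87837 GROUP BY dept

Result:
dept      | AVG(salary)
----------+------------
Finance   | 117389     
HR        | 125669.5   
Marketing | 111216     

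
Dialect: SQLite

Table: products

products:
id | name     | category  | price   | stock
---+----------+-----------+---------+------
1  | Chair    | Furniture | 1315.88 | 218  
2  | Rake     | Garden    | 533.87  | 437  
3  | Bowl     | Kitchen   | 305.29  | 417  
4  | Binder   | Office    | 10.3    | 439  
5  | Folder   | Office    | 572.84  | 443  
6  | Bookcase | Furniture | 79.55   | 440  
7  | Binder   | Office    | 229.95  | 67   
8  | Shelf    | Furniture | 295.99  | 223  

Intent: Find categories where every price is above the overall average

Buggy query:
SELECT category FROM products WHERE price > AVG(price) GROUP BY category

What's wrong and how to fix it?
Bug: WHERE evaluates per row before aggregation, so AVG() is unavailable

Fix: Compute the overall average in a scalar subquery and compare each group's MIN against it in HAVING

Corrected query:
SELECT category FROM products GROUP BY category HAVING MIN(price) > (SELECT AVG(price) FROM products)

Result:
category
--------
Garden  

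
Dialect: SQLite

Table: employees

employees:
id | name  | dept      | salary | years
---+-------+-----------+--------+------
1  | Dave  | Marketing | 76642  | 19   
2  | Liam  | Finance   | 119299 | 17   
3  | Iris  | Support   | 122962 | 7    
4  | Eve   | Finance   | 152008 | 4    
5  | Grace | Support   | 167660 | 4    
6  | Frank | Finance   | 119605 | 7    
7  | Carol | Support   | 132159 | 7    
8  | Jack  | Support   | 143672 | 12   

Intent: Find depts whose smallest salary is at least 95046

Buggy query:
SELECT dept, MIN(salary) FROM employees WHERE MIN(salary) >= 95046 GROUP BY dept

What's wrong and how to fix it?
Bug: Aggregates like MIN are computed per group after WHERE runs

Fix: Use HAVING for the per-group MIN condition

Corrected query:
SELECT dept, MIN(salary) FROM employees GROUP BY dept HAVING MIN(salary) >= 95046

Result:
dept    | MIN(salary)
--------+------------
Finance | 119299     
Support | 122962     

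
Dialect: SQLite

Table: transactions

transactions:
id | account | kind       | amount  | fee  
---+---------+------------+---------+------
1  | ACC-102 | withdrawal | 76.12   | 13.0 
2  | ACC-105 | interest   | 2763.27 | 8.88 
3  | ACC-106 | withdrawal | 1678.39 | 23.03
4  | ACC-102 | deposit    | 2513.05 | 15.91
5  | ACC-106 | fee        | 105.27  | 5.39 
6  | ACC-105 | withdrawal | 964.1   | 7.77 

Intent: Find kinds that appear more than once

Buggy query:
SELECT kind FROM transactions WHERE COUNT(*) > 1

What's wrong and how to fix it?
Bug: WHERE can't reference COUNT(*); aggregates are computed after WHERE

Fix: GROUP BY kind, then filter groups with HAVING COUNT(*) > 1

Corrected query:
SELECT kind FROM transactions GROUP BY kind HAVING COUNT(*) > 1

Result:
kind      
----------
withdrawal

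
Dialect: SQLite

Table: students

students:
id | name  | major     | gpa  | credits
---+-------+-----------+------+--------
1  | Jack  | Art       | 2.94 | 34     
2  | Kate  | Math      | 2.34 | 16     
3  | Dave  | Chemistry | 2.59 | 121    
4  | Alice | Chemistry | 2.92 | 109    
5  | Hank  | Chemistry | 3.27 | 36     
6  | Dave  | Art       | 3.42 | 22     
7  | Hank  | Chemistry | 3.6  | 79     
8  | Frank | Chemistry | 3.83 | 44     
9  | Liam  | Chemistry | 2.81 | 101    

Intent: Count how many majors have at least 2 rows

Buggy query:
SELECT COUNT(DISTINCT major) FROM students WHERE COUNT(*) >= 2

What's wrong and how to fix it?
Bug: WHERE filters individual rows, not groups, so a group-level COUNT is invalid there

Fix: Use a subquery that GROUPs and filters with HAVING, then count its rows

Corrected query:
SELECT COUNT(*) FROM (SELECT major FROM students GROUP BY major HAVING COUNT(*) >= 2)

Result:
COUNT(*)
--------
2       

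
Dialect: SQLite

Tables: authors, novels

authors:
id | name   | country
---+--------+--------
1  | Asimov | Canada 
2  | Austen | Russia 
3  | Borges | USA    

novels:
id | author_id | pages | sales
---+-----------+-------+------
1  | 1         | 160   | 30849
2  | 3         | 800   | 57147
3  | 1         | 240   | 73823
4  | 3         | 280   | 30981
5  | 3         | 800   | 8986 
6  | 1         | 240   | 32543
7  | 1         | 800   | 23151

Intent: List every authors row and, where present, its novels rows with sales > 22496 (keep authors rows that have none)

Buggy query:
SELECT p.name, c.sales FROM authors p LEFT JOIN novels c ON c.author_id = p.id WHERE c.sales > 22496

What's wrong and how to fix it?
Bug: A WHERE condition on the right-hand table after LEFT JOIN drops unmatched parents

Fix: Put 'c.sales > 22496' in the JOIN's ON clause instead of WHERE

Corrected query:
SELECT p.name, c.sales FROM authors p LEFT JOIN novels c ON c.author_id = p.id AND c.sales > 22496

Result:
name   | sales
-------+------
Asimov | 23151
Asimov | 30849
Asimov | 32543
Asimov | 73823
Austen | NULL 
Borges | 30981
Borges | 57147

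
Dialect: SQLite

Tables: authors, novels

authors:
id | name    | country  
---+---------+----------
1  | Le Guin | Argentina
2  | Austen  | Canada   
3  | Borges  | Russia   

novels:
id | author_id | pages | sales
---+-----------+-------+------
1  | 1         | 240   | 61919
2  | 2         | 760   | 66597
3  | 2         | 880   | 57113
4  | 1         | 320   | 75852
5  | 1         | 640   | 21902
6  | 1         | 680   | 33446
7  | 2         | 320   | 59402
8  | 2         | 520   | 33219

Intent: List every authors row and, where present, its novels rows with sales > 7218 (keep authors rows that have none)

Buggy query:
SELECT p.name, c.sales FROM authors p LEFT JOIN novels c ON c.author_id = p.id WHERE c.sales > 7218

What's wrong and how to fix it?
Bug: A WHERE condition on the right-hand table after LEFT JOIN drops unmatched parents

Fix: Move the right-table condition into the ON clause so unmatched parents are kept

Corrected query:
SELECT p.name, c.sales FROM authors p LEFT JOIN novels c ON c.author_id = p.id AND c.sales > 7218

Result:
name    | sales
--------+------
Le Guin | 21902
Le Guin | 33446
Le Guin | 61919
Le Guin | 75852
Austen  | 33219
Austen  | 57113
Austen  | 59402
Austen  | 66597
Borges  | NULL 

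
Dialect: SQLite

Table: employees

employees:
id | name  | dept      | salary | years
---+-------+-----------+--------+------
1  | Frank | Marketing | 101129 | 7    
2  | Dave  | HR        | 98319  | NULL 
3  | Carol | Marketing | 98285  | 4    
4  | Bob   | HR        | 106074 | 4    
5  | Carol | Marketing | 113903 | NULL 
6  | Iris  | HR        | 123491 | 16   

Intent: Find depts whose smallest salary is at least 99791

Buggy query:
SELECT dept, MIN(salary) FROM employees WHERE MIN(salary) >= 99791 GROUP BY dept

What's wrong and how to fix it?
Bug: MIN() in WHERE is a misuse of aggregate

Fix: Replace WHERE with HAVING after the GROUP BY

Corrected query:
SELECT dept, MIN(salary) FROM employees GROUP BY dept HAVING MIN(salary) >= 99791

Result:
(no rows)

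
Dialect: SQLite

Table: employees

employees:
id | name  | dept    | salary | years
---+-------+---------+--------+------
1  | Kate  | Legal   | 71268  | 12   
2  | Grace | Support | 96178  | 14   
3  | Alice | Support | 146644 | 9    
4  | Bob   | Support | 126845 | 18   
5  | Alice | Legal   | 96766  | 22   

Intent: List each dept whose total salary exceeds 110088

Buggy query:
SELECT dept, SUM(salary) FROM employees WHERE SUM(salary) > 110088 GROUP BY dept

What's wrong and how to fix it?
Bug: Aggregate functions cannot appear in a WHERE clause

Fix: Move the aggregate condition to a HAVING clause

Corrected query:
SELECT dept, SUM(salary) FROM employees GROUP BY dept HAVING SUM(salary) > 110088

Result:
dept    | SUM(salary)
--------+------------
Legal   | 168034     
Support | 369667     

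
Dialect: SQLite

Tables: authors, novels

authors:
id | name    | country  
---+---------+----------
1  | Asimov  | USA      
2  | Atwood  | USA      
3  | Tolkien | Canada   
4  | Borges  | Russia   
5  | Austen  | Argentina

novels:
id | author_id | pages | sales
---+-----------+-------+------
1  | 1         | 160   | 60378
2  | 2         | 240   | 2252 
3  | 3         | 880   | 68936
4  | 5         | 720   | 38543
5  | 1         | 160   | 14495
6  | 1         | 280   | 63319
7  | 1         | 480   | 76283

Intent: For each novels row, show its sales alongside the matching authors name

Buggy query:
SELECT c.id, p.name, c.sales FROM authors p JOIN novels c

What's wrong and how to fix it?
Bug: Missing join condition: each novels row is matched to all authors rows instead of just its own

Fix: Specify the join condition linking the foreign key to the parent id

Corrected query:
SELECT c.id, p.name, c.sales FROM authors p JOIN novels c ON c.author_id = p.id

Result:
id | name    | sales
---+---------+------
1  | Asimov  | 60378
2  | Atwood  | 2252 
3  | Tolkien | 68936
4  | Austen  | 38543
5  | Asimov  | 14495
6  | Asimov  | 63319
7  | Asimov  | 76283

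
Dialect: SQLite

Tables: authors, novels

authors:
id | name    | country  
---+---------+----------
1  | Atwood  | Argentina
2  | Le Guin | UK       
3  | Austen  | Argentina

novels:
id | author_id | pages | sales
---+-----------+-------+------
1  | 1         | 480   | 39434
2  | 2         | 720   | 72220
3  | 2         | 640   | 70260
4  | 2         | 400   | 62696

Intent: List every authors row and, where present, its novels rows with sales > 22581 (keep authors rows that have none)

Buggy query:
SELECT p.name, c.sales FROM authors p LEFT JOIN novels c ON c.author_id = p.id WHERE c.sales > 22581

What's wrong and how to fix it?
Bug: Filtering c.sales in WHERE discards the NULL rows produced by LEFT JOIN, turning it into an inner join

Fix: Put 'c.sales > 22581' in the JOIN's ON clause instead of WHERE

Corrected query:
SELECT p.name, c.sales FROM authors p LEFT JOIN novels c ON c.author_id = p.id AND c.sales > 22581

Result:
name    | sales
--------+------
Atwood  | 39434
Le Guin | 62696
Le Guin | 70260
Le Guin | 72220
Austen  | NULL 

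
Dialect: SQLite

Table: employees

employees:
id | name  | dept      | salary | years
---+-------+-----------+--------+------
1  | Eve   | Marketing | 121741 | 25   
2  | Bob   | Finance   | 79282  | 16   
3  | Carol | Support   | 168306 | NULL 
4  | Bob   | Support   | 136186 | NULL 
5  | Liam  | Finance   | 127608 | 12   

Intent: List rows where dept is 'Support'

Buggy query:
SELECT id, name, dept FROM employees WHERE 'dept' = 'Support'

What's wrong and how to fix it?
Bug: 'dept' in single quotes is a string literal, not the column; the comparison is literal-vs-literal and never true

Fix: Remove the quotes around the column name (or use double quotes for an identifier)

Corrected query:
SELECT id, name, dept FROM employees WHERE dept = 'Support'

Result:
id | name  | dept   
---+-------+--------
3  | Carol | Support
4  | Bob   | Support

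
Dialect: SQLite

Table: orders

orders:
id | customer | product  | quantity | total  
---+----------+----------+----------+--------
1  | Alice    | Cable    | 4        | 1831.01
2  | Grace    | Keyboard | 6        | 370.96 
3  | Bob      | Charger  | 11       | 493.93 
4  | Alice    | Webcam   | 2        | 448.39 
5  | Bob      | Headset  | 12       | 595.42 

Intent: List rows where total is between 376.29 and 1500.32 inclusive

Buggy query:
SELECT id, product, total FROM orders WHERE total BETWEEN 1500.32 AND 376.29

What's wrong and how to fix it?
Bug: BETWEEN expects the lower bound first; with 1500.32 AND 376.29 the range is empty

Fix: Write BETWEEN 376.29 AND 1500.32

Corrected query:
SELECT id, product, total FROM orders WHERE total BETWEEN 376.29 AND 1500.32

Result:
id | product | total 
---+---------+-------
3  | Charger | 493.93
4  | Webcam  | 448.39
5  | Headset | 595.42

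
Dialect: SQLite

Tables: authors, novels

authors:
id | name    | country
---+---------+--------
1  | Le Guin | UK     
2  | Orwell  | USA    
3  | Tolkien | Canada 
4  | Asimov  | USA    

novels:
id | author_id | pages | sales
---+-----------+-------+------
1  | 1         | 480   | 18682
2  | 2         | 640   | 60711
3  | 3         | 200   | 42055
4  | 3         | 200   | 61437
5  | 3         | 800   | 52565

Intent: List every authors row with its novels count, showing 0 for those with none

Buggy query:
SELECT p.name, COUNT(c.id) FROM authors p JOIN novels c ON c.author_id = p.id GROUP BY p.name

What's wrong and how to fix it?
Bug: INNER JOIN drops authors rows that have no matching novels rows

Fix: Switch to LEFT JOIN to retain unmatched parent rows

Corrected query:
SELECT p.name, COUNT(c.id) FROM authors p LEFT JOIN novels c ON c.author_id = p.id GROUP BY p.name

Result:
name    | COUNT(c.id)
--------+------------
Asimov  | 0          
Le Guin | 1          
Orwell  | 1          
Tolkien | 3          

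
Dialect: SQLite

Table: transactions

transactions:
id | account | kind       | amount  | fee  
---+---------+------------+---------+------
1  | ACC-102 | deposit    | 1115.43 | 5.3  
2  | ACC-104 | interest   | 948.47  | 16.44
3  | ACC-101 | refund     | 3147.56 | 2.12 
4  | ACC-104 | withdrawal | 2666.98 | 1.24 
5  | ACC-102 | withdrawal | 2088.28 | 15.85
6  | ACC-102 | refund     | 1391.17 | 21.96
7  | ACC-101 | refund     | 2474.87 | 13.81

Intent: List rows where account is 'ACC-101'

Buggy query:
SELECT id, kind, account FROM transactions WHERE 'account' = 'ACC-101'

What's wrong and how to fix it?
Bug: Single quotes denote string literals in SQL; the column name is being compared as a constant string

Fix: Reference the column as account without single quotes

Corrected query:
SELECT id, kind, account FROM transactions WHERE account = 'ACC-101'

Result:
id | kind   | account
---+--------+--------
3  | refund | ACC-101
7  | refund | ACC-101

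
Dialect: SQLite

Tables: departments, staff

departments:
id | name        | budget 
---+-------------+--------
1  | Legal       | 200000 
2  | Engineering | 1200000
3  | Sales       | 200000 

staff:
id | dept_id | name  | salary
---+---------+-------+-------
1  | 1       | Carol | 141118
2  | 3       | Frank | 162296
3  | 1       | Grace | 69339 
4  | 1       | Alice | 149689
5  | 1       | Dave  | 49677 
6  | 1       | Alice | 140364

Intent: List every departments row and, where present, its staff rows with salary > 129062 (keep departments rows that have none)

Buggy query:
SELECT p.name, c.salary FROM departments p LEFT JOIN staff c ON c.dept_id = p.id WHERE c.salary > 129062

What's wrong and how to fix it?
Bug: A WHERE condition on the right-hand table after LEFT JOIN drops unmatched parents

Fix: Put 'c.salary > 129062' in the JOIN's ON clause instead of WHERE

Corrected query:
SELECT p.name, c.salary FROM departments p LEFT JOIN staff c ON c.dept_id = p.id AND c.salary > 129062

Result:
name        | salary
------------+-------
Legal       | 140364
Legal       | 141118
Legal       | 149689
Engineering | NULL  
Sales       | 162296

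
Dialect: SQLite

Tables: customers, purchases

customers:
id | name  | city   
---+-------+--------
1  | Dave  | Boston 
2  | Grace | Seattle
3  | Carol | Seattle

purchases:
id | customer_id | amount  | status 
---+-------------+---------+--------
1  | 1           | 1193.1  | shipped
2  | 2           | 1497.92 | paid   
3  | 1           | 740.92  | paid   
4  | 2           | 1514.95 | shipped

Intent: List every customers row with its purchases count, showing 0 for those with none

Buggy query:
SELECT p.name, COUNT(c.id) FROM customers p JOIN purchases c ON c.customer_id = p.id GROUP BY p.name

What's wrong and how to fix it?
Bug: An inner join excludes parents with zero children

Fix: Use LEFT JOIN so parents without children still appear (COUNT(c.id) gives 0)

Corrected query:
SELECT p.name, COUNT(c.id) FROM customers p LEFT JOIN purchases c ON c.customer_id = p.id GROUP BY p.name

Result:
name  | COUNT(c.id)
------+------------
Carol | 0          
Dave  | 2          
Grace | 2          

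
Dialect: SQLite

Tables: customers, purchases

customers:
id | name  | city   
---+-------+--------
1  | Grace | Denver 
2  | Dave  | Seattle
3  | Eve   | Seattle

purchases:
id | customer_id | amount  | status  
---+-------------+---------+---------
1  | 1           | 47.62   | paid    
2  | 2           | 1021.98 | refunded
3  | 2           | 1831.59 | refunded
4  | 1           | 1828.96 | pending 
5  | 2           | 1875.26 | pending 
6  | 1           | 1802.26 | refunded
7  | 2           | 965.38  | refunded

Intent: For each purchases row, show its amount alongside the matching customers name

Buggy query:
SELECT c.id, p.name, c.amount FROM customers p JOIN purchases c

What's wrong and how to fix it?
Bug: Missing join condition: each purchases row is matched to all customers rows instead of just its own

Fix: Specify the join condition linking the foreign key to the parent id

Corrected query:
SELECT c.id, p.name, c.amount FROM customers p JOIN purchases c ON c.customer_id = p.id

Result:
id | name  | amount 
---+-------+--------
1  | Grace | 47.62  
2  | Dave  | 1021.98
3  | Dave  | 1831.59
4  | Grace | 1828.96
5  | Dave  | 1875.26
6  | Grace | 1802.26
7  | Dave  | 965.38 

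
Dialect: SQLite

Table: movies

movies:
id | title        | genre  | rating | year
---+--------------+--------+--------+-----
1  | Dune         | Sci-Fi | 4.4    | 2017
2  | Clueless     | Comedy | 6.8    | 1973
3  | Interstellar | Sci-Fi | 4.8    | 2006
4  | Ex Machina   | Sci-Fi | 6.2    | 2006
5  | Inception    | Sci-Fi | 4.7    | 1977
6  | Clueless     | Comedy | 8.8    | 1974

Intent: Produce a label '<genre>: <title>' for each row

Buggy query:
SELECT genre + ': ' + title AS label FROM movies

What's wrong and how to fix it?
Bug: SQLite uses || for string concatenation; + coerces text to numbers (yielding 0)

Fix: Use the || operator for string concatenation

Corrected query:
SELECT genre || ': ' || title AS label FROM movies

Result:
label               
--------------------
Sci-Fi: Dune        
Comedy: Clueless    
Sci-Fi: Interstellar
Sci-Fi: Ex Machina  
Sci-Fi: Inception   
Comedy: Clueless    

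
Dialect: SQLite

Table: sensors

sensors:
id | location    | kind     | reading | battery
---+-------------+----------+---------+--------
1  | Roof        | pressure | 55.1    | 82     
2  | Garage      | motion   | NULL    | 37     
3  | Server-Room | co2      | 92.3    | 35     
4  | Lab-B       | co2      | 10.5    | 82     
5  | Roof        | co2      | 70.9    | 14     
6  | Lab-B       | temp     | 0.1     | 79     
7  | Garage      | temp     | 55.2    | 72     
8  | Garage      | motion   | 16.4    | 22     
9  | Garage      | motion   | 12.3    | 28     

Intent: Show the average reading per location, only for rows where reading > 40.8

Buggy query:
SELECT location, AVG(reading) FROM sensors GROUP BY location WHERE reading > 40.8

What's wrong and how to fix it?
Bug: Row-level WHERE must come before GROUP BY in the clause order

Fix: Place WHERE between FROM and GROUP BY

Corrected query:
SELECT location, AVG(reading) FROM sensors WHERE reading > 40.8 GROUP BY location

Result:
location    | AVG(reading)
------------+-------------
Garage      | 55.2        
Roof        | 63          
Server-Room | 92.3        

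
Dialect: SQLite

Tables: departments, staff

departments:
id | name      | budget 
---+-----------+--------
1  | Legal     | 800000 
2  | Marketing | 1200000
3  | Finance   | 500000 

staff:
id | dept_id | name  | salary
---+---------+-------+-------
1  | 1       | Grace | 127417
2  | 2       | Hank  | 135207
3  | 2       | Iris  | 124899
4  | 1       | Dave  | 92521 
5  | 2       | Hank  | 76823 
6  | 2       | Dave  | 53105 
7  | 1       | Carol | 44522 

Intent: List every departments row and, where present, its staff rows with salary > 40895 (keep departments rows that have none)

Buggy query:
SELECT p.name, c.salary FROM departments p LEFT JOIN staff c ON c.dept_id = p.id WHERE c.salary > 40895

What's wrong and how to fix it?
Bug: A WHERE condition on the right-hand table after LEFT JOIN drops unmatched parents

Fix: Move the right-table condition into the ON clause so unmatched parents are kept

Corrected query:
SELECT p.name, c.salary FROM departments p LEFT JOIN staff c ON c.dept_id = p.id AND c.salary > 40895

Result:
name      | salary
----------+-------
Legal     | 44522 
Legal     | 92521 
Legal     | 127417
Marketing | 53105 
Marketing | 76823 
Marketing | 124899
Marketing | 135207
Finance   | NULL  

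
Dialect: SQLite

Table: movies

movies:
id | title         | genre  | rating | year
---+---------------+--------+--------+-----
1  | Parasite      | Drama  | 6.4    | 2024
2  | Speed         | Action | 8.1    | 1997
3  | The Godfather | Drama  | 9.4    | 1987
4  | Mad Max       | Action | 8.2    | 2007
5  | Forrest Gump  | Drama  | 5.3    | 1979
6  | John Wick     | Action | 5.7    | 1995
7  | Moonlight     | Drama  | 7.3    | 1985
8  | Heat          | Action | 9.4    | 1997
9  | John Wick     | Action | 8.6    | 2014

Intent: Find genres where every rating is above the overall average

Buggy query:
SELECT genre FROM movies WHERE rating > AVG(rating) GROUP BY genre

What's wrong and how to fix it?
Bug: AVG() is an aggregate; it can't sit directly in WHERE

Fix: Use a subquery for AVG and a HAVING MIN(...) filter so the condition holds for every row in the group

Corrected query:
SELECT genre FROM movies GROUP BY genre HAVING MIN(rating) > (SELECT AVG(rating) FROM movies)

Result:
(no rows)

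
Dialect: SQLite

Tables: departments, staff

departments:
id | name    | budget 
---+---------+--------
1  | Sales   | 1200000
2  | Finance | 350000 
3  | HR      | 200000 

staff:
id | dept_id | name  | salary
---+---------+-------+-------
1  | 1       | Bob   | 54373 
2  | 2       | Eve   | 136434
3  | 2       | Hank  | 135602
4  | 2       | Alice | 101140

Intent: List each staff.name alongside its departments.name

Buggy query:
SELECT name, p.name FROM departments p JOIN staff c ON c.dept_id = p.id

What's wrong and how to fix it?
Bug: Both tables have a 'name' column; the unqualified reference is ambiguous

Fix: Qualify the column with its table alias (c.name)

Corrected query:
SELECT c.name, p.name FROM departments p JOIN staff c ON c.dept_id = p.id

Result:
name  | name   
------+--------
Bob   | Sales  
Eve   | Finance
Hank  | Finance
Alice | Finance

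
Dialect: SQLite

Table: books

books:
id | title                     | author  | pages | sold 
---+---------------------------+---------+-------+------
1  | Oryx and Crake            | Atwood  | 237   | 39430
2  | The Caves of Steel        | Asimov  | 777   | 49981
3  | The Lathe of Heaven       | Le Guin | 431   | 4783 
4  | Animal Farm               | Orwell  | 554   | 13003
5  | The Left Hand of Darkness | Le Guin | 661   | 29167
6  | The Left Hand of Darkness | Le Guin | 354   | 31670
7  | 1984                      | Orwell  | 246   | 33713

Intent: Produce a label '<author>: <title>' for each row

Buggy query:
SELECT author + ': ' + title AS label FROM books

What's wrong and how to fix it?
Bug: SQLite uses || for string concatenation; + coerces text to numbers (yielding 0)

Fix: Replace + with || to concatenate text

Corrected query:
SELECT author || ': ' || title AS label FROM books

Result:
label                             
----------------------------------
Atwood: Oryx and Crake            
Asimov: The Caves of Steel        
Le Guin: The Lathe of Heaven      
Orwell: Animal Farm               
Le Guin: The Left Hand of Darkness
Le Guin: The Left Hand of Darkness
Orwell: 1984                      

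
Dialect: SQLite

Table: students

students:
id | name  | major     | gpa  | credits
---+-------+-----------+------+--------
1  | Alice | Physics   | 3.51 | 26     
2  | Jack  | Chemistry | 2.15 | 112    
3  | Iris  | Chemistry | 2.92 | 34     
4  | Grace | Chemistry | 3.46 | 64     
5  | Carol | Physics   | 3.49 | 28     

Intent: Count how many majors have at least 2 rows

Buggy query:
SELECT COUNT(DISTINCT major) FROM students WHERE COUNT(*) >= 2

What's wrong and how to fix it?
Bug: WHERE filters individual rows, not groups, so a group-level COUNT is invalid there

Fix: Group first with HAVING COUNT(*) >= 2, then COUNT the resulting groups

Corrected query:
SELECT COUNT(*) FROM (SELECT major FROM students GROUP BY major HAVING COUNT(*) >= 2)

Result:
COUNT(*)
--------
2       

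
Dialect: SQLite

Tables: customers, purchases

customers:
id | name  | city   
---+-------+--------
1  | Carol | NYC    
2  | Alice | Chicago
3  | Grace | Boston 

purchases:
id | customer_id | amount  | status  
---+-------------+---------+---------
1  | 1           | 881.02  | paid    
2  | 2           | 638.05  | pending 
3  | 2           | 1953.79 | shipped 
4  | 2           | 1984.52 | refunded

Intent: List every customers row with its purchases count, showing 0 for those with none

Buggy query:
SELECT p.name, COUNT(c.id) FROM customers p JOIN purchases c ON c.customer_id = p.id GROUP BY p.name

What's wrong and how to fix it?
Bug: INNER JOIN drops customers rows that have no matching purchases rows

Fix: Use LEFT JOIN so parents without children still appear (COUNT(c.id) gives 0)

Corrected query:
SELECT p.name, COUNT(c.id) FROM customers p LEFT JOIN purchases c ON c.customer_id = p.id GROUP BY p.name

Result:
name  | COUNT(c.id)
------+------------
Alice | 3          
Carol | 1          
Grace | 0          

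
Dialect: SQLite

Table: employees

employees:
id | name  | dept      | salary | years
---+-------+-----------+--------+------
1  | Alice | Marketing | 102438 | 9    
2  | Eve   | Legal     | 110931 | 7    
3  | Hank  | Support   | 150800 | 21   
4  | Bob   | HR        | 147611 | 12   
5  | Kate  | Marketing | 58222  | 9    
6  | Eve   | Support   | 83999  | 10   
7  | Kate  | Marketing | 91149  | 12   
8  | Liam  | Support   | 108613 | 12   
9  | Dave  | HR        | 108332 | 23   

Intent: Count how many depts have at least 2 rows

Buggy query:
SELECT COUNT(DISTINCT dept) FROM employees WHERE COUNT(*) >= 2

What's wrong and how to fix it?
Bug: WHERE filters individual rows, not groups, so a group-level COUNT is invalid there

Fix: Group first with HAVING COUNT(*) >= 2, then COUNT the resulting groups

Corrected query:
SELECT COUNT(*) FROM (SELECT dept FROM employees GROUP BY dept HAVING COUNT(*) >= 2)

Result:
COUNT(*)
--------
3       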